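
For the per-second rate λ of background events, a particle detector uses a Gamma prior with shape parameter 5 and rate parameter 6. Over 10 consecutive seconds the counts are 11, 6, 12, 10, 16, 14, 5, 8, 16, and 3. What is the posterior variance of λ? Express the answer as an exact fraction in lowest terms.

53/128

Total count: 11 + 6 + 12 + 10 + 16 + 14 + 5 + 8 + 16 + 3 = 101.
Total exposure: 10 seconds.
Conjugate update: add total count to the shape and total exposure to the rate, giving Gamma(106, 16).
Posterior variance = α'/β'² = 106/256 = 53/128.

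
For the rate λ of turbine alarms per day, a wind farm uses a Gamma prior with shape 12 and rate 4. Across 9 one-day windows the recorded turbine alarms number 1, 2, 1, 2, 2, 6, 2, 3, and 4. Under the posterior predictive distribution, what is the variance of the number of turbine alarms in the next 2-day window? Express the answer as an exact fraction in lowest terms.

Total count: 1 + 2 + 1 + 2 + 2 + 6 + 2 + 3 + 4 = 23.
Total exposure: 9 days.
Gamma(α, β) with Poisson data over total exposure Σt gives posterior Gamma(α+Σx, β+Σt) = Gamma(35, 13).
The posterior predictive for a window of length T is Negative Binomial with variance T·α'·(β'+T)/β'² = 2·35·15/169 = 1050/169.

1050/169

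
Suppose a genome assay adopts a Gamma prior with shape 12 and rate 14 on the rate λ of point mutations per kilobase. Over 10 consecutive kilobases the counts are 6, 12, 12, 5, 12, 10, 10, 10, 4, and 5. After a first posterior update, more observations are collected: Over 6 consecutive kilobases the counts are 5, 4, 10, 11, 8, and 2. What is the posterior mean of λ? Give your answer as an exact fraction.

23/5

Total count: 6 + 12 + 12 + 5 + 12 + 10 + 10 + 10 + 4 + 5 = 86.
Total exposure: 10 kilobases.
After the first batch: Gamma(12 + 86, 14 + 10) = Gamma(98, 24).
Total count: 5 + 4 + 10 + 11 + 8 + 2 = 40.
Total exposure: 6 kilobases.
After the second batch: Gamma(98 + 40, 24 + 6) = Gamma(138, 30).
Posterior mean = α'/β' = 138/30 = 23/5.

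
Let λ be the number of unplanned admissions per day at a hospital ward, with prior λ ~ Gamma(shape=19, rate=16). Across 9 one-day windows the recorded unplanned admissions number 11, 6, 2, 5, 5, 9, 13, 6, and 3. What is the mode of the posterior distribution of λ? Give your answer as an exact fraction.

78/25

Total count: 11 + 6 + 2 + 5 + 5 + 9 + 13 + 6 + 3 = 60.
Total exposure: 9 days.
Posterior: α' = 19 + 60 = 79, β' = 16 + 9 = 25.
Posterior mode = (α'−1)/β' = 78/25.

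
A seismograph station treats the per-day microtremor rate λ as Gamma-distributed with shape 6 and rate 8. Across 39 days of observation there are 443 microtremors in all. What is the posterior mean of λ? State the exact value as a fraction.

449/47

Total count 443 over total exposure 39 days.
Gamma(α, β) with Poisson data over total exposure Σt gives posterior Gamma(α+Σx, β+Σt) = Gamma(449, 47).
Posterior mean = α'/β' = 449/47.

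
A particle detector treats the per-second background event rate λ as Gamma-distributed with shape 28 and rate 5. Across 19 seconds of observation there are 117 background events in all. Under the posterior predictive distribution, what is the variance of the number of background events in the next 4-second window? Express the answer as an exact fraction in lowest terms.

1015/36

Total count 117 over total exposure 19 seconds.
Posterior: α' = 28 + 117 = 145, β' = 5 + 19 = 24.
The posterior predictive for a window of length T is Negative Binomial with variance T·α'·(β'+T)/β'² = 4·145·28/576 = 1015/36.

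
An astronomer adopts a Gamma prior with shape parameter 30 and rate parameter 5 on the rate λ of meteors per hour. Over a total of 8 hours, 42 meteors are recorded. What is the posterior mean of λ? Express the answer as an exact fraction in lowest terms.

72/13

Total count 42 over total exposure 8 hours.
Conjugate update: add total count to the shape and total exposure to the rate, giving Gamma(72, 13).
Posterior mean = α'/β' = 72/13.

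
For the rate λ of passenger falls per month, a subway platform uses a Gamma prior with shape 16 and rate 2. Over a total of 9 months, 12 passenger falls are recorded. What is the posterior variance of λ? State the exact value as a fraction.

28/121

Total count 12 over total exposure 9 months.
By Gamma–Poisson conjugacy, the posterior is Gamma(α + Σx, β + Σt) = Gamma(16 + 12, 2 + 9) = Gamma(28, 11).
Posterior variance = α'/β'² = 28/121.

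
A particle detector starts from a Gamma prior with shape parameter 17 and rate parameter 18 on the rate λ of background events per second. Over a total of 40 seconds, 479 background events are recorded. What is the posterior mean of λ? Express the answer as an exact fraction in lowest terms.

248/29

Total count 479 over total exposure 40 seconds.
Posterior: α' = 17 + 479 = 496, β' = 18 + 40 = 58.
Posterior mean = α'/β' = 496/58 = 248/29.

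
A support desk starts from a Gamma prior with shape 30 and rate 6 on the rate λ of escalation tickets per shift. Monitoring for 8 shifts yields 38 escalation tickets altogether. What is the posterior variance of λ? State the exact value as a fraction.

17/49

Total count 38 over total exposure 8 shifts.
Gamma(α, β) with Poisson data over total exposure Σt gives posterior Gamma(α+Σx, β+Σt) = Gamma(68, 14).
Posterior variance = α'/β'² = 68/196 = 17/49.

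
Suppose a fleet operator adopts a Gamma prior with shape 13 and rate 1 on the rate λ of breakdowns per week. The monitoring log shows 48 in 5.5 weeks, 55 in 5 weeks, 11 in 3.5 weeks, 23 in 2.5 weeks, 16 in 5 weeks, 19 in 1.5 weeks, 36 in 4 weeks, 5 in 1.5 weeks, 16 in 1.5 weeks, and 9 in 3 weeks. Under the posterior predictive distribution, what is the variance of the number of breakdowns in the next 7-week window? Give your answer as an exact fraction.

72037/1156

Total count: 48 + 55 + 11 + 23 + 16 + 19 + 36 + 5 + 16 + 9 = 238.
Total exposure: 5.5 + 5 + 3.5 + 2.5 + 5 + 1.5 + 4 + 1.5 + 1.5 + 3 = 33 weeks.
Gamma(α, β) with Poisson data over total exposure Σt gives posterior Gamma(α+Σx, β+Σt) = Gamma(251, 34).
The posterior predictive for a window of length T is Negative Binomial with variance T·α'·(β'+T)/β'² = 7·251·41/1156 = 72037/1156.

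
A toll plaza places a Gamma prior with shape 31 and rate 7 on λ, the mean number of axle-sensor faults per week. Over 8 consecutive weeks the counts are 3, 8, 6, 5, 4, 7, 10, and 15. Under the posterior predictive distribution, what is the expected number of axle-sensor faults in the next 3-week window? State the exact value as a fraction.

Total count: 3 + 8 + 6 + 5 + 4 + 7 + 10 + 15 = 58.
Total exposure: 8 weeks.
Posterior: α' = 31 + 58 = 89, β' = 7 + 8 = 15.
Predictive mean over a 3-week window = T·E[λ|data] = 3·89/15 = 89/5.

89/5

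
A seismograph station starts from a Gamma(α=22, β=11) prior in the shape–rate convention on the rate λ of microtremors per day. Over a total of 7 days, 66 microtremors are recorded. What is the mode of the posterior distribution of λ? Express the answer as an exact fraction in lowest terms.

29/6

Total count 66 over total exposure 7 days.
By Gamma–Poisson conjugacy, the posterior is Gamma(α + Σx, β + Σt) = Gamma(22 + 66, 11 + 7) = Gamma(88, 18).
Posterior mode = (α'−1)/β' = 87/18 = 29/6.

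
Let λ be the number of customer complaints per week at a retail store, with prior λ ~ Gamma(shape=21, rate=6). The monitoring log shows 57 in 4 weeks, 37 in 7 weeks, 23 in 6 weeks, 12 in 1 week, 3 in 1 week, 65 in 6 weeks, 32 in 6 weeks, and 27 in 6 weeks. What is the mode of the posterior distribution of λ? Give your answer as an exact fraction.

Total count: 57 + 37 + 23 + 12 + 3 + 65 + 32 + 27 = 256.
Total exposure: 4 + 7 + 6 + 1 + 1 + 6 + 6 + 6 = 37 weeks.
By Gamma–Poisson conjugacy, the posterior is Gamma(α + Σx, β + Σt) = Gamma(21 + 256, 6 + 37) = Gamma(277, 43).
Posterior mode = (α'−1)/β' = 276/43.

276/43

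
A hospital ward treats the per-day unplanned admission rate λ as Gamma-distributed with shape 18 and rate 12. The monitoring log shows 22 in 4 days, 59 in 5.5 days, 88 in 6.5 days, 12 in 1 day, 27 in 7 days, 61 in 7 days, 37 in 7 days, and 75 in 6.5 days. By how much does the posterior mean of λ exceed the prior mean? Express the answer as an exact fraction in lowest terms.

1257/226

Total count: 22 + 59 + 88 + 12 + 27 + 61 + 37 + 75 = 381.
Total exposure: 4 + 5.5 + 6.5 + 1 + 7 + 7 + 7 + 6.5 = 44.5 days.
Conjugate update: add total count to the shape and total exposure to the rate, giving Gamma(399, 113/2).
Posterior mean = 399/(113/2) = 798/113; prior mean = 18/12 = 3/2. Difference = 798/113 − 3/2 = 1257/226.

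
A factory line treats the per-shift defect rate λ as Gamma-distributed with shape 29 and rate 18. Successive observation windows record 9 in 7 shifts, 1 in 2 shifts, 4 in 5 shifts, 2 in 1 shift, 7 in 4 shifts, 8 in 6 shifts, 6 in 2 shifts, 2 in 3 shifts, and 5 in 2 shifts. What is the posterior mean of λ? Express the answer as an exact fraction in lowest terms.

Total count: 9 + 1 + 4 + 2 + 7 + 8 + 6 + 2 + 5 = 44.
Total exposure: 7 + 2 + 5 + 1 + 4 + 6 + 2 + 3 + 2 = 32 shifts.
By Gamma–Poisson conjugacy, the posterior is Gamma(α + Σx, β + Σt) = Gamma(29 + 44, 18 + 32) = Gamma(73, 50).
Posterior mean = α'/β' = 73/50.

73/50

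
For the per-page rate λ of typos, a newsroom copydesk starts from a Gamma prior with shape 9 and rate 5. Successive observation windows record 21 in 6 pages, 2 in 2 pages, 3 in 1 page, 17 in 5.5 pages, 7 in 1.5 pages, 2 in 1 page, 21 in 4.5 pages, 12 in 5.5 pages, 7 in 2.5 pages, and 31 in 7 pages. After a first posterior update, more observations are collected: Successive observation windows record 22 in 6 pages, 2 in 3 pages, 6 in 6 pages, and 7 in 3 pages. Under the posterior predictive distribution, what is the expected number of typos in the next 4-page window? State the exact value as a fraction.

1352/119

Total count: 21 + 2 + 3 + 17 + 7 + 2 + 21 + 12 + 7 + 31 = 123.
Total exposure: 6 + 2 + 1 + 5.5 + 1.5 + 1 + 4.5 + 5.5 + 2.5 + 7 = 36.5 pages.
After the first batch: Gamma(9 + 123, 5 + 36.5) = Gamma(132, 83/2).
Total count: 22 + 2 + 6 + 7 = 37.
Total exposure: 6 + 3 + 6 + 3 = 18 pages.
After the second batch: Gamma(132 + 37, 83/2 + 18) = Gamma(169, 119/2).
Predictive mean over a 4-page window = T·E[λ|data] = 4·169/(119/2) = 1352/119.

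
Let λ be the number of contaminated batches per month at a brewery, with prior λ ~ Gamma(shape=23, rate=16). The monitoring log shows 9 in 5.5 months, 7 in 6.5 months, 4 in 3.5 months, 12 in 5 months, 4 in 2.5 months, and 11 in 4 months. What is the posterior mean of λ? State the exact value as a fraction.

70/43

Total count: 9 + 7 + 4 + 12 + 4 + 11 = 47.
Total exposure: 5.5 + 6.5 + 3.5 + 5 + 2.5 + 4 = 27 months.
Gamma(α, β) with Poisson data over total exposure Σt gives posterior Gamma(α+Σx, β+Σt) = Gamma(70, 43).
Posterior mean = α'/β' = 70/43.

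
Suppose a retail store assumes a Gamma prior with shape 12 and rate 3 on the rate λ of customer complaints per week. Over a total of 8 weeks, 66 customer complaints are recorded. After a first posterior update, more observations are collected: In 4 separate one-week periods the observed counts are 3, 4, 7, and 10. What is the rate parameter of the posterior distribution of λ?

Total count 66 over total exposure 8 weeks.
After the first batch: Gamma(12 + 66, 3 + 8) = Gamma(78, 11).
Total count: 3 + 4 + 7 + 10 = 24.
Total exposure: 4 weeks.
After the second batch: Gamma(78 + 24, 11 + 4) = Gamma(102, 15).

15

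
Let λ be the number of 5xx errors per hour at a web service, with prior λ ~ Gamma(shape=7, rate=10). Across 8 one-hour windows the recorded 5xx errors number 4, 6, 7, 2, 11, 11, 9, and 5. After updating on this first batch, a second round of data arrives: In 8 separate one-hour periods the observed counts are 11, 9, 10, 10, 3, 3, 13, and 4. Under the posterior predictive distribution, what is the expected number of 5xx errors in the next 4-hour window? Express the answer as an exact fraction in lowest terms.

250/13

Total count: 4 + 6 + 7 + 2 + 11 + 11 + 9 + 5 = 55.
Total exposure: 8 hours.
After the first batch: Gamma(7 + 55, 10 + 8) = Gamma(62, 18).
Total count: 11 + 9 + 10 + 10 + 3 + 3 + 13 + 4 = 63.
Total exposure: 8 hours.
After the second batch: Gamma(62 + 63, 18 + 8) = Gamma(125, 26).
Predictive mean over a 4-hour window = T·E[λ|data] = 4·125/26 = 250/13.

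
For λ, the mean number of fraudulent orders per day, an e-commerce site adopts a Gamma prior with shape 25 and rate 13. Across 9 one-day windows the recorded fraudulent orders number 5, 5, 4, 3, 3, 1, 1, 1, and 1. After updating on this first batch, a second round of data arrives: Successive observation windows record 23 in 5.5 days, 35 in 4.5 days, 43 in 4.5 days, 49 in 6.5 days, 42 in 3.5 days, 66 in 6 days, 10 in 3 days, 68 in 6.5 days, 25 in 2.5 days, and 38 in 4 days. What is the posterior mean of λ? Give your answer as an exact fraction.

896/137

Total count: 5 + 5 + 4 + 3 + 3 + 1 + 1 + 1 + 1 = 24.
Total exposure: 9 days.
After the first batch: Gamma(25 + 24, 13 + 9) = Gamma(49, 22).
Total count: 23 + 35 + 43 + 49 + 42 + 66 + 10 + 68 + 25 + 38 = 399.
Total exposure: 5.5 + 4.5 + 4.5 + 6.5 + 3.5 + 6 + 3 + 6.5 + 2.5 + 4 = 46.5 days.
After the second batch: Gamma(49 + 399, 22 + 46.5) = Gamma(448, 137/2).
Posterior mean = α'/β' = 448/(137/2) = 896/137.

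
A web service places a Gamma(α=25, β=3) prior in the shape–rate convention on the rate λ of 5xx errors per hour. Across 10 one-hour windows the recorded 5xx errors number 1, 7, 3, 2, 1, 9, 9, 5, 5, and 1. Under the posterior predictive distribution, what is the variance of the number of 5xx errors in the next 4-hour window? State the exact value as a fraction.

4624/169

Total count: 1 + 7 + 3 + 2 + 1 + 9 + 9 + 5 + 5 + 1 = 43.
Total exposure: 10 hours.
By Gamma–Poisson conjugacy, the posterior is Gamma(α + Σx, β + Σt) = Gamma(25 + 43, 3 + 10) = Gamma(68, 13).
The posterior predictive for a window of length T is Negative Binomial with variance T·α'·(β'+T)/β'² = 4·68·17/169 = 4624/169.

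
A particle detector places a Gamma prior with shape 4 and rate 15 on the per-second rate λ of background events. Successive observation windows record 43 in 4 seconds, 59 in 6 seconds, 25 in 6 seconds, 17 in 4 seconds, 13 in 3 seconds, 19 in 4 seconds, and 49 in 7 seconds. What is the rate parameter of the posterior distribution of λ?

49

Total count: 43 + 59 + 25 + 17 + 13 + 19 + 49 = 225.
Total exposure: 4 + 6 + 6 + 4 + 3 + 4 + 7 = 34 seconds.
By Gamma–Poisson conjugacy, the posterior is Gamma(α + Σx, β + Σt) = Gamma(4 + 225, 15 + 34) = Gamma(229, 49).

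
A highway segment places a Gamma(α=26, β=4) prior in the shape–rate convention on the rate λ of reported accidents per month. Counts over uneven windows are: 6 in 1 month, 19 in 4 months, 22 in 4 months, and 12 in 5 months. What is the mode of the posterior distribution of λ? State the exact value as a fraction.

14/3

Total count: 6 + 19 + 22 + 12 = 59.
Total exposure: 1 + 4 + 4 + 5 = 14 months.
By Gamma–Poisson conjugacy, the posterior is Gamma(α + Σx, β + Σt) = Gamma(26 + 59, 4 + 14) = Gamma(85, 18).
Posterior mode = (α'−1)/β' = 84/18 = 14/3.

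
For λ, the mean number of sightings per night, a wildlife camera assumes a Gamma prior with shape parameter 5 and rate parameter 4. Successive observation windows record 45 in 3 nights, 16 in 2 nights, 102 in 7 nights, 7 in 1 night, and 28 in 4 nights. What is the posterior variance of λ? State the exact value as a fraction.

29/63

Total count: 45 + 16 + 102 + 7 + 28 = 198.
Total exposure: 3 + 2 + 7 + 1 + 4 = 17 nights.
Posterior: α' = 5 + 198 = 203, β' = 4 + 17 = 21.
Posterior variance = α'/β'² = 203/441 = 29/63.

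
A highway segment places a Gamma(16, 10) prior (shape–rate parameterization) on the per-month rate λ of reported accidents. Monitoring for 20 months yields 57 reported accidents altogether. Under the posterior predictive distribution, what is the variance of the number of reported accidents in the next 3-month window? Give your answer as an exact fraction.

Total count 57 over total exposure 20 months.
The Gamma prior is conjugate for the Poisson rate, so λ | data ~ Gamma(16+57, 10+20) = Gamma(73, 30).
The posterior predictive for a window of length T is Negative Binomial with variance T·α'·(β'+T)/β'² = 3·73·33/900 = 803/100.

803/100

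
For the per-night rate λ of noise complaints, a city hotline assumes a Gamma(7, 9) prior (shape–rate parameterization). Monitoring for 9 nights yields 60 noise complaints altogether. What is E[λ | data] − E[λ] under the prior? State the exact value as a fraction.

Total count 60 over total exposure 9 nights.
Conjugate update: add total count to the shape and total exposure to the rate, giving Gamma(67, 18).
Posterior mean = 67/18 = 67/18; prior mean = 7/9 = 7/9. Difference = 67/18 − 7/9 = 53/18.

53/18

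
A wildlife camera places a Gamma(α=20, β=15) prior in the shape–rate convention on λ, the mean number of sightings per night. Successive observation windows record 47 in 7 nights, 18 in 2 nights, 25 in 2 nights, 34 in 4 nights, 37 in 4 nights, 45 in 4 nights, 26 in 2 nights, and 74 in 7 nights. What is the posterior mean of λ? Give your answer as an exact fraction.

Total count: 47 + 18 + 25 + 34 + 37 + 45 + 26 + 74 = 306.
Total exposure: 7 + 2 + 2 + 4 + 4 + 4 + 2 + 7 = 32 nights.
Posterior: α' = 20 + 306 = 326, β' = 15 + 32 = 47.
Posterior mean = α'/β' = 326/47.

326/47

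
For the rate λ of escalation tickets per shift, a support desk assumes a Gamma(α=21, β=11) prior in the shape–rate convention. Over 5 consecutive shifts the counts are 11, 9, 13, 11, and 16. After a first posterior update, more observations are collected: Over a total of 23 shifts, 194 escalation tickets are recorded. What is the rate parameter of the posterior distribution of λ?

39

Total count: 11 + 9 + 13 + 11 + 16 = 60.
Total exposure: 5 shifts.
After the first batch: Gamma(21 + 60, 11 + 5) = Gamma(81, 16).
Total count 194 over total exposure 23 shifts.
After the second batch: Gamma(81 + 194, 16 + 23) = Gamma(275, 39).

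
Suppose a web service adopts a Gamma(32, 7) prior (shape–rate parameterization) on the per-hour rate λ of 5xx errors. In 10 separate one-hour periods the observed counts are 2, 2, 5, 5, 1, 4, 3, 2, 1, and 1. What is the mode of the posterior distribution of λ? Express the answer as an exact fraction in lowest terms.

57/17

Total count: 2 + 2 + 5 + 5 + 1 + 4 + 3 + 2 + 1 + 1 = 26.
Total exposure: 10 hours.
Conjugate update: add total count to the shape and total exposure to the rate, giving Gamma(58, 17).
Posterior mode = (α'−1)/β' = 57/17.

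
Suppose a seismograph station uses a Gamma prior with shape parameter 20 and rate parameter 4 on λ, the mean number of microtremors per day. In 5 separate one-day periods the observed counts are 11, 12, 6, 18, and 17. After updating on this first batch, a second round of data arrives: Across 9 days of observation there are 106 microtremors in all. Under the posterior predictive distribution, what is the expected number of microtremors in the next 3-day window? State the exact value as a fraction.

Total count: 11 + 12 + 6 + 18 + 17 = 64.
Total exposure: 5 days.
After the first batch: Gamma(20 + 64, 4 + 5) = Gamma(84, 9).
Total count 106 over total exposure 9 days.
After the second batch: Gamma(84 + 106, 9 + 9) = Gamma(190, 18).
Predictive mean over a 3-day window = T·E[λ|data] = 3·190/18 = 95/3.

95/3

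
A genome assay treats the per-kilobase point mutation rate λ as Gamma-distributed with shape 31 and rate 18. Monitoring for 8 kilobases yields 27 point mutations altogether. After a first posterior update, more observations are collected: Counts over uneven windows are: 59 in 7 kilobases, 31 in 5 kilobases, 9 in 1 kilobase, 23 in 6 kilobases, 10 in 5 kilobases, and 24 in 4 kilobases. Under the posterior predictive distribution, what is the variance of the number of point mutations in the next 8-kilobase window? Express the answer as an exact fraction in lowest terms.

Total count 27 over total exposure 8 kilobases.
After the first batch: Gamma(31 + 27, 18 + 8) = Gamma(58, 26).
Total count: 59 + 31 + 9 + 23 + 10 + 24 = 156.
Total exposure: 7 + 5 + 1 + 6 + 5 + 4 = 28 kilobases.
After the second batch: Gamma(58 + 156, 26 + 28) = Gamma(214, 54).
The posterior predictive for a window of length T is Negative Binomial with variance T·α'·(β'+T)/β'² = 8·214·62/2916 = 26536/729.

26536/729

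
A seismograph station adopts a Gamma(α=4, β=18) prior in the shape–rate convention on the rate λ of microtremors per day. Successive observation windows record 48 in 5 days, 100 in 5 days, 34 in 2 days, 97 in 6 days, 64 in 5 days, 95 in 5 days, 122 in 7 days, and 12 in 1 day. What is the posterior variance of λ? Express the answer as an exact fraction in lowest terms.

16/81

Total count: 48 + 100 + 34 + 97 + 64 + 95 + 122 + 12 = 572.
Total exposure: 5 + 5 + 2 + 6 + 5 + 5 + 7 + 1 = 36 days.
The Gamma prior is conjugate for the Poisson rate, so λ | data ~ Gamma(4+572, 18+36) = Gamma(576, 54).
Posterior variance = α'/β'² = 576/2916 = 16/81.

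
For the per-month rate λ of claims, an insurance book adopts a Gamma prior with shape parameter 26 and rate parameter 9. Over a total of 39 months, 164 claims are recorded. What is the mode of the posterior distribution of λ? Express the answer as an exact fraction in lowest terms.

63/16

Total count 164 over total exposure 39 months.
Gamma(α, β) with Poisson data over total exposure Σt gives posterior Gamma(α+Σx, β+Σt) = Gamma(190, 48).
Posterior mode = (α'−1)/β' = 189/48 = 63/16.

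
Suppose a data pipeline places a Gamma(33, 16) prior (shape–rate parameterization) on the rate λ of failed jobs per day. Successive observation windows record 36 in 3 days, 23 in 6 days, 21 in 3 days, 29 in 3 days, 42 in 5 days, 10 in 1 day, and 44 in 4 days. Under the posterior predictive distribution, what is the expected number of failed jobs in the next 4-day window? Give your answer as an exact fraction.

Total count: 36 + 23 + 21 + 29 + 42 + 10 + 44 = 205.
Total exposure: 3 + 6 + 3 + 3 + 5 + 1 + 4 = 25 days.
Gamma(α, β) with Poisson data over total exposure Σt gives posterior Gamma(α+Σx, β+Σt) = Gamma(238, 41).
Predictive mean over a 4-day window = T·E[λ|data] = 4·238/41 = 952/41.

952/41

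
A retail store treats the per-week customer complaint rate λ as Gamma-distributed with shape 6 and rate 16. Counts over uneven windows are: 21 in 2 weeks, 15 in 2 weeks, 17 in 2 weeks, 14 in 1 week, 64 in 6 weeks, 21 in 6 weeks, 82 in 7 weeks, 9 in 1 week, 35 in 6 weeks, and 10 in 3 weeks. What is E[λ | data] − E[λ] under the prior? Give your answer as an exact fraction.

549/104

Total count: 21 + 15 + 17 + 14 + 64 + 21 + 82 + 9 + 35 + 10 = 288.
Total exposure: 2 + 2 + 2 + 1 + 6 + 6 + 7 + 1 + 6 + 3 = 36 weeks.
Gamma(α, β) with Poisson data over total exposure Σt gives posterior Gamma(α+Σx, β+Σt) = Gamma(294, 52).
Posterior mean = 294/52 = 147/26; prior mean = 6/16 = 3/8. Difference = 147/26 − 3/8 = 549/104.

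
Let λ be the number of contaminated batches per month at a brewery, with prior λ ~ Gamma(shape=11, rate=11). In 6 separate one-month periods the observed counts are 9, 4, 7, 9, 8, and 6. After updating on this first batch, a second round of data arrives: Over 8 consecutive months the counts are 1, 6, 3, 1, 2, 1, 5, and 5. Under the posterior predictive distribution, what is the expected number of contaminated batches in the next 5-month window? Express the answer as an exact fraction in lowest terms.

78/5

Total count: 9 + 4 + 7 + 9 + 8 + 6 = 43.
Total exposure: 6 months.
After the first batch: Gamma(11 + 43, 11 + 6) = Gamma(54, 17).
Total count: 1 + 6 + 3 + 1 + 2 + 1 + 5 + 5 = 24.
Total exposure: 8 months.
After the second batch: Gamma(54 + 24, 17 + 8) = Gamma(78, 25).
Predictive mean over a 5-month window = T·E[λ|data] = 5·78/25 = 78/5.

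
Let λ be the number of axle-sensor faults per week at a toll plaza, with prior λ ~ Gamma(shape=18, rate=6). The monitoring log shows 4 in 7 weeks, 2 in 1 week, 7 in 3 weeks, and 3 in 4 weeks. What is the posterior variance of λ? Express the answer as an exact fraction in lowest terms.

34/441

Total count: 4 + 2 + 7 + 3 = 16.
Total exposure: 7 + 1 + 3 + 4 = 15 weeks.
Gamma(α, β) with Poisson data over total exposure Σt gives posterior Gamma(α+Σx, β+Σt) = Gamma(34, 21).
Posterior variance = α'/β'² = 34/441.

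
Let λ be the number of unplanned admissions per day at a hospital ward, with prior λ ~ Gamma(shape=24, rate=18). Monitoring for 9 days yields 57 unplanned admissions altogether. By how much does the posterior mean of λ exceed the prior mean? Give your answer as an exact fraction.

5/3

Total count 57 over total exposure 9 days.
By Gamma–Poisson conjugacy, the posterior is Gamma(α + Σx, β + Σt) = Gamma(24 + 57, 18 + 9) = Gamma(81, 27).
Posterior mean = 81/27 = 3; prior mean = 24/18 = 4/3. Difference = 3 − 4/3 = 5/3.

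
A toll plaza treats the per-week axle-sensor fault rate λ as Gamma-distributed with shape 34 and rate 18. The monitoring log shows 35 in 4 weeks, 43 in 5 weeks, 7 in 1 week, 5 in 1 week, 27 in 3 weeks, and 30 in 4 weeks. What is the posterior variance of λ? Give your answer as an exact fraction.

181/1296

Total count: 35 + 43 + 7 + 5 + 27 + 30 = 147.
Total exposure: 4 + 5 + 1 + 1 + 3 + 4 = 18 weeks.
The Gamma prior is conjugate for the Poisson rate, so λ | data ~ Gamma(34+147, 18+18) = Gamma(181, 36).
Posterior variance = α'/β'² = 181/1296.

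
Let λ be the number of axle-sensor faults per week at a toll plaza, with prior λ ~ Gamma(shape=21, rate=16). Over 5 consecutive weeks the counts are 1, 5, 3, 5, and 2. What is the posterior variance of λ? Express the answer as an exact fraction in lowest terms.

37/441

Total count: 1 + 5 + 3 + 5 + 2 = 16.
Total exposure: 5 weeks.
Gamma(α, β) with Poisson data over total exposure Σt gives posterior Gamma(α+Σx, β+Σt) = Gamma(37, 21).
Posterior variance = α'/β'² = 37/441.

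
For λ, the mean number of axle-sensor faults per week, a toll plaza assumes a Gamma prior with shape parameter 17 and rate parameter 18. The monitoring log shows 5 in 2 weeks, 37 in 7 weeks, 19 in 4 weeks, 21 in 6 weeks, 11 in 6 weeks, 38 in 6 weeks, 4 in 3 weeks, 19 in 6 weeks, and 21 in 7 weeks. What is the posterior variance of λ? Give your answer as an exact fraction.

Total count: 5 + 37 + 19 + 21 + 11 + 38 + 4 + 19 + 21 = 175.
Total exposure: 2 + 7 + 4 + 6 + 6 + 6 + 3 + 6 + 7 = 47 weeks.
The Gamma prior is conjugate for the Poisson rate, so λ | data ~ Gamma(17+175, 18+47) = Gamma(192, 65).
Posterior variance = α'/β'² = 192/4225.

192/4225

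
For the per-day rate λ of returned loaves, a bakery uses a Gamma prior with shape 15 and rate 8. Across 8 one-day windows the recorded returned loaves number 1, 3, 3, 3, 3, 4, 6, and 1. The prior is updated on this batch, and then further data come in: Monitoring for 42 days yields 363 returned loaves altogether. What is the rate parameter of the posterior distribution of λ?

58

Total count: 1 + 3 + 3 + 3 + 3 + 4 + 6 + 1 = 24.
Total exposure: 8 days.
After the first batch: Gamma(15 + 24, 8 + 8) = Gamma(39, 16).
Total count 363 over total exposure 42 days.
After the second batch: Gamma(39 + 363, 16 + 42) = Gamma(402, 58).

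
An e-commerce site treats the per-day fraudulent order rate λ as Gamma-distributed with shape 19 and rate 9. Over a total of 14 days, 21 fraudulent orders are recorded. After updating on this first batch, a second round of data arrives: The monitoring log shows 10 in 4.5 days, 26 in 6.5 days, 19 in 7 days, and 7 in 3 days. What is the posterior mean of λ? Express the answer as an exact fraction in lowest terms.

Total count 21 over total exposure 14 days.
After the first batch: Gamma(19 + 21, 9 + 14) = Gamma(40, 23).
Total count: 10 + 26 + 19 + 7 = 62.
Total exposure: 4.5 + 6.5 + 7 + 3 = 21 days.
After the second batch: Gamma(40 + 62, 23 + 21) = Gamma(102, 44).
Posterior mean = α'/β' = 102/44 = 51/22.

51/22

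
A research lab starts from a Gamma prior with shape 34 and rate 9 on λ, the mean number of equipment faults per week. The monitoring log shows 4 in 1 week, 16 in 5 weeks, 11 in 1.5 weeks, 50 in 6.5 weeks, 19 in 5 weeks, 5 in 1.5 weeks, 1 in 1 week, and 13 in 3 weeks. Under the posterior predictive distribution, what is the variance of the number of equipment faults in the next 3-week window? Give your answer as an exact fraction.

67014/4489

Total count: 4 + 16 + 11 + 50 + 19 + 5 + 1 + 13 = 119.
Total exposure: 1 + 5 + 1.5 + 6.5 + 5 + 1.5 + 1 + 3 = 24.5 weeks.
By Gamma–Poisson conjugacy, the posterior is Gamma(α + Σx, β + Σt) = Gamma(34 + 119, 9 + 24.5) = Gamma(153, 67/2).
The posterior predictive for a window of length T is Negative Binomial with variance T·α'·(β'+T)/β'² = 3·153·(73/2)/(4489/4) = 67014/4489.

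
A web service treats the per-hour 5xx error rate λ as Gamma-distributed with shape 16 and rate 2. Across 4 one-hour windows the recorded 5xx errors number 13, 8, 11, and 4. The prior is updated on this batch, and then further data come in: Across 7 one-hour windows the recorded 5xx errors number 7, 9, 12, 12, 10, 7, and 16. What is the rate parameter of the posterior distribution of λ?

Total count: 13 + 8 + 11 + 4 = 36.
Total exposure: 4 hours.
After the first batch: Gamma(16 + 36, 2 + 4) = Gamma(52, 6).
Total count: 7 + 9 + 12 + 12 + 10 + 7 + 16 = 73.
Total exposure: 7 hours.
After the second batch: Gamma(52 + 73, 6 + 7) = Gamma(125, 13).

13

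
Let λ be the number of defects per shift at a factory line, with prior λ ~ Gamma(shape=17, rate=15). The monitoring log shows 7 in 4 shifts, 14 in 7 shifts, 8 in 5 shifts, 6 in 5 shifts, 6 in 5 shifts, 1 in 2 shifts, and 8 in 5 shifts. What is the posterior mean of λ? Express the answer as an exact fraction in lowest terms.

67/48

Total count: 7 + 14 + 8 + 6 + 6 + 1 + 8 = 50.
Total exposure: 4 + 7 + 5 + 5 + 5 + 2 + 5 = 33 shifts.
By Gamma–Poisson conjugacy, the posterior is Gamma(α + Σx, β + Σt) = Gamma(17 + 50, 15 + 33) = Gamma(67, 48).
Posterior mean = α'/β' = 67/48.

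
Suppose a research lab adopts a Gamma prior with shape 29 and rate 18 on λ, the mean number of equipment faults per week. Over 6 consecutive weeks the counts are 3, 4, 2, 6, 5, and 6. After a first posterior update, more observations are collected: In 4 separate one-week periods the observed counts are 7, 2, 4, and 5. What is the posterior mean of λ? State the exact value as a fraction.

Total count: 3 + 4 + 2 + 6 + 5 + 6 = 26.
Total exposure: 6 weeks.
After the first batch: Gamma(29 + 26, 18 + 6) = Gamma(55, 24).
Total count: 7 + 2 + 4 + 5 = 18.
Total exposure: 4 weeks.
After the second batch: Gamma(55 + 18, 24 + 4) = Gamma(73, 28).
Posterior mean = α'/β' = 73/28.

73/28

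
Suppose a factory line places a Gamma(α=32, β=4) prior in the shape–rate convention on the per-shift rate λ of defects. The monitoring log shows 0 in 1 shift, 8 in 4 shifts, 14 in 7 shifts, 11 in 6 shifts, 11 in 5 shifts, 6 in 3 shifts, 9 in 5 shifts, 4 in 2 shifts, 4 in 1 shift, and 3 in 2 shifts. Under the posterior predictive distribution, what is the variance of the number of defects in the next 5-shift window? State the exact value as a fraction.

459/32

Total count: 0 + 8 + 14 + 11 + 11 + 6 + 9 + 4 + 4 + 3 = 70.
Total exposure: 1 + 4 + 7 + 6 + 5 + 3 + 5 + 2 + 1 + 2 = 36 shifts.
Gamma(α, β) with Poisson data over total exposure Σt gives posterior Gamma(α+Σx, β+Σt) = Gamma(102, 40).
The posterior predictive for a window of length T is Negative Binomial with variance T·α'·(β'+T)/β'² = 5·102·45/1600 = 459/32.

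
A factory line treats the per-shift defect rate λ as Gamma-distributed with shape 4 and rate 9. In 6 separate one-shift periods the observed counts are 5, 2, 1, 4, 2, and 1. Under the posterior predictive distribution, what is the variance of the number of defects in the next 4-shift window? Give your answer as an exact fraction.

Total count: 5 + 2 + 1 + 4 + 2 + 1 = 15.
Total exposure: 6 shifts.
The Gamma prior is conjugate for the Poisson rate, so λ | data ~ Gamma(4+15, 9+6) = Gamma(19, 15).
The posterior predictive for a window of length T is Negative Binomial with variance T·α'·(β'+T)/β'² = 4·19·19/225 = 1444/225.

1444/225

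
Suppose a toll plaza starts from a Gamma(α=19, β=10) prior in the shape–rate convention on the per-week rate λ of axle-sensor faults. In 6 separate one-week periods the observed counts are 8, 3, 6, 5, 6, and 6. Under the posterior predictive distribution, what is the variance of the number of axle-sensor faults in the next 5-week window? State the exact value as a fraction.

5565/256

Total count: 8 + 3 + 6 + 5 + 6 + 6 = 34.
Total exposure: 6 weeks.
The Gamma prior is conjugate for the Poisson rate, so λ | data ~ Gamma(19+34, 10+6) = Gamma(53, 16).
The posterior predictive for a window of length T is Negative Binomial with variance T·α'·(β'+T)/β'² = 5·53·21/256 = 5565/256.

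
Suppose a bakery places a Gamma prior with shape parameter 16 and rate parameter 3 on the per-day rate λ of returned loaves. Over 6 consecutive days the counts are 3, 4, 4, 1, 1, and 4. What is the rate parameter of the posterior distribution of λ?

Total count: 3 + 4 + 4 + 1 + 1 + 4 = 17.
Total exposure: 6 days.
Gamma(α, β) with Poisson data over total exposure Σt gives posterior Gamma(α+Σx, β+Σt) = Gamma(33, 9).

9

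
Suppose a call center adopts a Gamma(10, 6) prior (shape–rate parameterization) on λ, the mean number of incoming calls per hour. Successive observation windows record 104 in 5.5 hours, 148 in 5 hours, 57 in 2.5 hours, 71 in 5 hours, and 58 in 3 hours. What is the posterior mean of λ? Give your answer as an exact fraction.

Total count: 104 + 148 + 57 + 71 + 58 = 438.
Total exposure: 5.5 + 5 + 2.5 + 5 + 3 = 21 hours.
By Gamma–Poisson conjugacy, the posterior is Gamma(α + Σx, β + Σt) = Gamma(10 + 438, 6 + 21) = Gamma(448, 27).
Posterior mean = α'/β' = 448/27.

448/27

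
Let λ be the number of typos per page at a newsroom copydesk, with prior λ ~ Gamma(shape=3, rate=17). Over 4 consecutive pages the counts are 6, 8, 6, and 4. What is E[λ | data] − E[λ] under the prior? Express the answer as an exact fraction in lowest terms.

132/119

Total count: 6 + 8 + 6 + 4 = 24.
Total exposure: 4 pages.
Posterior: α' = 3 + 24 = 27, β' = 17 + 4 = 21.
Posterior mean = 27/21 = 9/7; prior mean = 3/17 = 3/17. Difference = 9/7 − 3/17 = 132/119.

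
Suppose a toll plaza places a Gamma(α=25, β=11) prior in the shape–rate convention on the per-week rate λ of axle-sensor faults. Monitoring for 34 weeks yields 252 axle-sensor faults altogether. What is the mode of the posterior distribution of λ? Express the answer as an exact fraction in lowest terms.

Total count 252 over total exposure 34 weeks.
Conjugate update: add total count to the shape and total exposure to the rate, giving Gamma(277, 45).
Posterior mode = (α'−1)/β' = 276/45 = 92/15.

92/15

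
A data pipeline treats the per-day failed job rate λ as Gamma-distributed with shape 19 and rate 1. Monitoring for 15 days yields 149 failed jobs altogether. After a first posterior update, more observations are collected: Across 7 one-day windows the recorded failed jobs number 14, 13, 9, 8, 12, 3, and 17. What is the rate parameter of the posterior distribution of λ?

Total count 149 over total exposure 15 days.
After the first batch: Gamma(19 + 149, 1 + 15) = Gamma(168, 16).
Total count: 14 + 13 + 9 + 8 + 12 + 3 + 17 = 76.
Total exposure: 7 days.
After the second batch: Gamma(168 + 76, 16 + 7) = Gamma(244, 23).

23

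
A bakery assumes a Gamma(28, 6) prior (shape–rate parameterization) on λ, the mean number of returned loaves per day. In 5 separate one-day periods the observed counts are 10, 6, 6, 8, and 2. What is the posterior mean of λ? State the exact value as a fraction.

Total count: 10 + 6 + 6 + 8 + 2 = 32.
Total exposure: 5 days.
Conjugate update: add total count to the shape and total exposure to the rate, giving Gamma(60, 11).
Posterior mean = α'/β' = 60/11.

60/11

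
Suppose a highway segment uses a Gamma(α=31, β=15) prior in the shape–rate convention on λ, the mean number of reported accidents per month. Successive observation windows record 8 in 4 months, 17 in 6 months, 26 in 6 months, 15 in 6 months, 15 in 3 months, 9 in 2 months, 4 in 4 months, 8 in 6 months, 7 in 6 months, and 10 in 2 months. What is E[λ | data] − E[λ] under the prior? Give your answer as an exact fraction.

Total count: 8 + 17 + 26 + 15 + 15 + 9 + 4 + 8 + 7 + 10 = 119.
Total exposure: 4 + 6 + 6 + 6 + 3 + 2 + 4 + 6 + 6 + 2 = 45 months.
Gamma(α, β) with Poisson data over total exposure Σt gives posterior Gamma(α+Σx, β+Σt) = Gamma(150, 60).
Posterior mean = 150/60 = 5/2; prior mean = 31/15 = 31/15. Difference = 5/2 − 31/15 = 13/30.

13/30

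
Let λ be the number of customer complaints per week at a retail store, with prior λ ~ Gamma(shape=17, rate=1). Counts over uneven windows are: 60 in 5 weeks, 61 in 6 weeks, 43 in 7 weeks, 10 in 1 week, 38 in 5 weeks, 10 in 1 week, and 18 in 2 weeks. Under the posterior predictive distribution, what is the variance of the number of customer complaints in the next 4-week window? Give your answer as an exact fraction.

Total count: 60 + 61 + 43 + 10 + 38 + 10 + 18 = 240.
Total exposure: 5 + 6 + 7 + 1 + 5 + 1 + 2 = 27 weeks.
The Gamma prior is conjugate for the Poisson rate, so λ | data ~ Gamma(17+240, 1+27) = Gamma(257, 28).
The posterior predictive for a window of length T is Negative Binomial with variance T·α'·(β'+T)/β'² = 4·257·32/784 = 2056/49.

2056/49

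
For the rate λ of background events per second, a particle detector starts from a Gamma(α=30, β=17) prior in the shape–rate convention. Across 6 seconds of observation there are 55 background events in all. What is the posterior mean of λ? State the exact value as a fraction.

85/23

Total count 55 over total exposure 6 seconds.
Conjugate update: add total count to the shape and total exposure to the rate, giving Gamma(85, 23).
Posterior mean = α'/β' = 85/23.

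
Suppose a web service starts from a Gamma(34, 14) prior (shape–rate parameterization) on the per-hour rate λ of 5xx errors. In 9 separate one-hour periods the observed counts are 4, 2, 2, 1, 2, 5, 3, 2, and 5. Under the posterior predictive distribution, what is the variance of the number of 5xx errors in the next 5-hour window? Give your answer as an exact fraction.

Total count: 4 + 2 + 2 + 1 + 2 + 5 + 3 + 2 + 5 = 26.
Total exposure: 9 hours.
The Gamma prior is conjugate for the Poisson rate, so λ | data ~ Gamma(34+26, 14+9) = Gamma(60, 23).
The posterior predictive for a window of length T is Negative Binomial with variance T·α'·(β'+T)/β'² = 5·60·28/529 = 8400/529.

8400/529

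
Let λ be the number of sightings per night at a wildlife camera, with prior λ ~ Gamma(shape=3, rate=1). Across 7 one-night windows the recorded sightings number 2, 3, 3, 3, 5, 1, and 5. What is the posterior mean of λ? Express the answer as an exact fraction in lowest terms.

25/8

Total count: 2 + 3 + 3 + 3 + 5 + 1 + 5 = 22.
Total exposure: 7 nights.
Posterior: α' = 3 + 22 = 25, β' = 1 + 7 = 8.
Posterior mean = α'/β' = 25/8.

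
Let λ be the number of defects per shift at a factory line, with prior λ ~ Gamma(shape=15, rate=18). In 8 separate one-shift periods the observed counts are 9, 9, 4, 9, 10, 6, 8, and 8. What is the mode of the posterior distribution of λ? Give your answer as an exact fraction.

77/26

Total count: 9 + 9 + 4 + 9 + 10 + 6 + 8 + 8 = 63.
Total exposure: 8 shifts.
The Gamma prior is conjugate for the Poisson rate, so λ | data ~ Gamma(15+63, 18+8) = Gamma(78, 26).
Posterior mode = (α'−1)/β' = 77/26.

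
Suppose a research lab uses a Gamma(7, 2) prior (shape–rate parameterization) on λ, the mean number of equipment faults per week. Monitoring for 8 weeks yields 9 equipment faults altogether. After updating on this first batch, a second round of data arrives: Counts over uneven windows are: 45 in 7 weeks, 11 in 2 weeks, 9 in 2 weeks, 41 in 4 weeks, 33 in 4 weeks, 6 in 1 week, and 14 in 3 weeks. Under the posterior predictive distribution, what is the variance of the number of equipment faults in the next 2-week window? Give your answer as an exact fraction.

12250/1089

Total count 9 over total exposure 8 weeks.
After the first batch: Gamma(7 + 9, 2 + 8) = Gamma(16, 10).
Total count: 45 + 11 + 9 + 41 + 33 + 6 + 14 = 159.
Total exposure: 7 + 2 + 2 + 4 + 4 + 1 + 3 = 23 weeks.
After the second batch: Gamma(16 + 159, 10 + 23) = Gamma(175, 33).
The posterior predictive for a window of length T is Negative Binomial with variance T·α'·(β'+T)/β'² = 2·175·35/1089 = 12250/1089.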